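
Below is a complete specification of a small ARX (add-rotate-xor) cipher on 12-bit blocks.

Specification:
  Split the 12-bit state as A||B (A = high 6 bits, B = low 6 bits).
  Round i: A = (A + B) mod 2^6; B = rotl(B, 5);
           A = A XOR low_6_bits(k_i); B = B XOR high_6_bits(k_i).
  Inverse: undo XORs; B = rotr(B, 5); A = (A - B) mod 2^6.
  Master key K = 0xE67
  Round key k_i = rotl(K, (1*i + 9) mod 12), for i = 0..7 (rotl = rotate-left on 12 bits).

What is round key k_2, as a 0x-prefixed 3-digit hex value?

K = 0xE67
k_0 = rotl(K, (1*0+9) mod 12) = rotl(K, 9) = 0xFCC
k_1 = rotl(K, (1*1+9) mod 12) = rotl(K, 10) = 0xF99
k_2 = rotl(K, (1*2+9) mod 12) = rotl(K, 11) = 0xF33

0xF33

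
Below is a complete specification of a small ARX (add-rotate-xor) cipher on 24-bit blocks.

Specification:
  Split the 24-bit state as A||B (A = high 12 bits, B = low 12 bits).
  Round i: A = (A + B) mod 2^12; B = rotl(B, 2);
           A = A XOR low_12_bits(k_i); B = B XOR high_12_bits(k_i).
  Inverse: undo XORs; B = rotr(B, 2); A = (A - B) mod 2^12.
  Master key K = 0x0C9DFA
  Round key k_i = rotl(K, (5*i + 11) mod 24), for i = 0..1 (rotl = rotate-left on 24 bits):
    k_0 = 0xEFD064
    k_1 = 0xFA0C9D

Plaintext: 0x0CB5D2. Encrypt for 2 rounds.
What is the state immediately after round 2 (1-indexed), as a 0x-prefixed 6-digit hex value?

s_0 = plaintext = 0x0CB5D2
s_1 = Round(s_0, k_0) = 0x6F99B4
s_2 = Round(s_1, k_1) = 0xC30972

0xC30972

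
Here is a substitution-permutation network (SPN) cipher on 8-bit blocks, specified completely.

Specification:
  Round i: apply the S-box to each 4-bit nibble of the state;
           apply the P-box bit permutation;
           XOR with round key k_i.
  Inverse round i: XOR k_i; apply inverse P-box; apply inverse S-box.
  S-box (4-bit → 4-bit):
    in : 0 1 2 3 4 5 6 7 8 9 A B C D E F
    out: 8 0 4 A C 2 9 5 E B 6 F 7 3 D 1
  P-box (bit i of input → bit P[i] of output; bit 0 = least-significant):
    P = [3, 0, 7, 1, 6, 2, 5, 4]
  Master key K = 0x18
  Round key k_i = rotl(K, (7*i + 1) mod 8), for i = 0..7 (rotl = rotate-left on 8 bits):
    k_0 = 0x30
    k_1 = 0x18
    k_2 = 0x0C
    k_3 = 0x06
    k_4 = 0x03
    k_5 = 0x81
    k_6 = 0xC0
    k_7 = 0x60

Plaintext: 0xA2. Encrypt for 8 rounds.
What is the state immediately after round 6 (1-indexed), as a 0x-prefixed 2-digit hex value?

s_0 = plaintext = 0xA2
s_1 = Round(s_0, k_0) = 0x94
s_2 = Round(s_1, k_1) = 0xCE
s_3 = Round(s_2, k_2) = 0xE2
s_4 = Round(s_3, k_3) = 0xF6
s_5 = Round(s_4, k_4) = 0x49
s_6 = Round(s_5, k_5) = 0xBA
s_7 = Round(s_6, k_6) = 0x35
s_8 = Round(s_7, k_7) = 0x75

0xBA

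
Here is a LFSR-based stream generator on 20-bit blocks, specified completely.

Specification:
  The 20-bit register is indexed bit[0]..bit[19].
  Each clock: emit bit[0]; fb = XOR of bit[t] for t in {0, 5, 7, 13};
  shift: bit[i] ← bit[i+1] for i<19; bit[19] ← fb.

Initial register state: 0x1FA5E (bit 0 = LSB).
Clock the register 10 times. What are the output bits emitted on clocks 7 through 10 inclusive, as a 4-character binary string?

1001

reg_0 = 0x1FA5E
clock 1: out=0, reg = 0x8FD2F
clock 2: out=1, reg = 0xC7E97
clock 3: out=1, reg = 0xE3F4B
clock 4: out=1, reg = 0x71FA5
clock 5: out=1, reg = 0xB8FD2
clock 6: out=0, reg = 0xDC7E9
clock 7: out=1, reg = 0xEE3F4
clock 8: out=0, reg = 0xF71FA
clock 9: out=0, reg = 0xFB8FD
clock 10: out=1, reg = 0x7DC7E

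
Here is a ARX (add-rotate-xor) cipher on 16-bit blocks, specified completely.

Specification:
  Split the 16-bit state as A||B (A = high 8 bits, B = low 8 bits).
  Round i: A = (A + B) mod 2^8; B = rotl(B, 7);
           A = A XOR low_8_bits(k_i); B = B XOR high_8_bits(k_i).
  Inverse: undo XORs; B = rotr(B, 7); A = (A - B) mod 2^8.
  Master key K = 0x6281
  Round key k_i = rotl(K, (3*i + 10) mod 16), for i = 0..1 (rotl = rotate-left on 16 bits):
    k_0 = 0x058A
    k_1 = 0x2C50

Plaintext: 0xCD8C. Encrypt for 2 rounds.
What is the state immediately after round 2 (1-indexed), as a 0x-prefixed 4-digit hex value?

s_0 = plaintext = 0xCD8C
s_1 = Round(s_0, k_0) = 0xD343
s_2 = Round(s_1, k_1) = 0x468D

0x468D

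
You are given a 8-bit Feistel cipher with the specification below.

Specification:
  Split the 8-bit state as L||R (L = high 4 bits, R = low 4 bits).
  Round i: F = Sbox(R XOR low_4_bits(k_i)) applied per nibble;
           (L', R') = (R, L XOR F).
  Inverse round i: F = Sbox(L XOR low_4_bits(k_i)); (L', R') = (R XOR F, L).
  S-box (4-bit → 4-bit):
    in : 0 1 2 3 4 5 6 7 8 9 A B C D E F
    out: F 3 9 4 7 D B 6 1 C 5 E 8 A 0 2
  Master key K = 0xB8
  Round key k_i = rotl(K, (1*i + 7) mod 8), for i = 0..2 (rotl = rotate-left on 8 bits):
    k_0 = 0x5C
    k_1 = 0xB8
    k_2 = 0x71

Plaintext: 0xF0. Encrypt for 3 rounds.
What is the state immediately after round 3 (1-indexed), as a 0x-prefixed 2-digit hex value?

s_0 = plaintext = 0xF0
s_1 = Round(s_0, k_0) = 0x07
s_2 = Round(s_1, k_1) = 0x72
s_3 = Round(s_2, k_2) = 0x23

0x23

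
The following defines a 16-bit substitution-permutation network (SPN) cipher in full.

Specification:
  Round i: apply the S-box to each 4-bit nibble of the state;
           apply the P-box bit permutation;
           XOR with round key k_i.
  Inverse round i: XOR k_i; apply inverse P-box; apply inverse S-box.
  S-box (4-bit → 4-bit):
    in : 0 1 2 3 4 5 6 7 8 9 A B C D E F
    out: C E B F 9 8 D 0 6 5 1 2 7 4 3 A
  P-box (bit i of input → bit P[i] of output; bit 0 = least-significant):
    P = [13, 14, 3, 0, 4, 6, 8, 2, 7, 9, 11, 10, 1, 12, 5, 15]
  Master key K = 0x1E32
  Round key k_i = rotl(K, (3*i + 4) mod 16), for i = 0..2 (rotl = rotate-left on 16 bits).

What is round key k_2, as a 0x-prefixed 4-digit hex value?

K = 0x1E32
k_0 = rotl(K, (3*0+4) mod 16) = rotl(K, 4) = 0xE321
k_1 = rotl(K, (3*1+4) mod 16) = rotl(K, 7) = 0x190F
k_2 = rotl(K, (3*2+4) mod 16) = rotl(K, 10) = 0xC878

0xC878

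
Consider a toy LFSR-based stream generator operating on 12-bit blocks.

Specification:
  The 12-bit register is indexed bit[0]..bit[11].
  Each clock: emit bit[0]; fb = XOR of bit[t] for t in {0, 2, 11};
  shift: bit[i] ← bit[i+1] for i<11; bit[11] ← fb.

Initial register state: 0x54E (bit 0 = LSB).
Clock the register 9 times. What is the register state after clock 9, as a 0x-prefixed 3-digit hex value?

0x05A

reg_0 = 0x54E
clock 1: out=0, reg = 0xAA7
clock 2: out=1, reg = 0xD53
clock 3: out=1, reg = 0x6A9
clock 4: out=1, reg = 0xB54
clock 5: out=0, reg = 0x5AA
clock 6: out=0, reg = 0x2D5
clock 7: out=1, reg = 0x16A
clock 8: out=0, reg = 0x0B5
clock 9: out=1, reg = 0x05A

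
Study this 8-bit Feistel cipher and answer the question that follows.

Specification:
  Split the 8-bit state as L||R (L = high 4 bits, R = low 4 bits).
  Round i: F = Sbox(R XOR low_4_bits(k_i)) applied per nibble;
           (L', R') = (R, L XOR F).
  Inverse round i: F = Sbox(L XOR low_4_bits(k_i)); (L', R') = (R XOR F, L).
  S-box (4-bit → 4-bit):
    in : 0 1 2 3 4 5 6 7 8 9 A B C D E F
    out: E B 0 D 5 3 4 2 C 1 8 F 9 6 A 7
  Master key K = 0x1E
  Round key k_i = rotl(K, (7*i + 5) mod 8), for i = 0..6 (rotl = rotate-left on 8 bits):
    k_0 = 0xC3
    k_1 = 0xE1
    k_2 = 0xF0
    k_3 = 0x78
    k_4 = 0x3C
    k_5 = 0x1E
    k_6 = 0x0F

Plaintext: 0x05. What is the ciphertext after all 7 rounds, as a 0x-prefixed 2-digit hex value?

0x22

s_0 = plaintext = 0x05
s_1 = Round(s_0, k_0) = 0x54
s_2 = Round(s_1, k_1) = 0x46
s_3 = Round(s_2, k_2) = 0x60
s_4 = Round(s_3, k_3) = 0x0A
s_5 = Round(s_4, k_4) = 0xA4
s_6 = Round(s_5, k_5) = 0x42
s_7 = Round(s_6, k_6) = 0x22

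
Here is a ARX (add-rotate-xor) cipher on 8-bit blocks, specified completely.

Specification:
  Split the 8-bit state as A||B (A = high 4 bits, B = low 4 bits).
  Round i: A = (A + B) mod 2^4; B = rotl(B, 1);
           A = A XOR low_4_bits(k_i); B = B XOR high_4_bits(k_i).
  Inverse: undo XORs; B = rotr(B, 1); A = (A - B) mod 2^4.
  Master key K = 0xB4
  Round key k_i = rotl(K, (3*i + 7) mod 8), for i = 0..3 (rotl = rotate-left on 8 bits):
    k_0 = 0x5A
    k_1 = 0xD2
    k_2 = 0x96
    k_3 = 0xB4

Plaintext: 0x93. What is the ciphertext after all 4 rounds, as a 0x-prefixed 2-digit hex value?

0xA6

s_0 = plaintext = 0x93
s_1 = Round(s_0, k_0) = 0x63
s_2 = Round(s_1, k_1) = 0xBB
s_3 = Round(s_2, k_2) = 0x0E
s_4 = Round(s_3, k_3) = 0xA6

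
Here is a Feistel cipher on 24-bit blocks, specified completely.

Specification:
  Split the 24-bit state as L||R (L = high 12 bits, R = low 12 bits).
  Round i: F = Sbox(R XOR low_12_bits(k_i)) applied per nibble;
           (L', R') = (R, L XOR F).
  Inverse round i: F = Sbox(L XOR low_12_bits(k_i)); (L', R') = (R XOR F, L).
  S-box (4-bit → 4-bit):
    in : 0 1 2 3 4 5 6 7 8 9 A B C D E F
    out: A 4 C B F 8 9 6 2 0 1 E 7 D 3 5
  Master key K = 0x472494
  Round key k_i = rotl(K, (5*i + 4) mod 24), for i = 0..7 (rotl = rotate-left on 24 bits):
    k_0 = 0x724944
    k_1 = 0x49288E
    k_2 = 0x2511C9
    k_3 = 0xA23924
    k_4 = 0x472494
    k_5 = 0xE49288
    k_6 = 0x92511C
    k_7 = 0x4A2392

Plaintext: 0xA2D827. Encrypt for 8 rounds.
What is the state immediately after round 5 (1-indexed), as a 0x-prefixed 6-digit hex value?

s_0 = plaintext = 0xA2D827
s_1 = Round(s_0, k_0) = 0x827EB6
s_2 = Round(s_1, k_1) = 0xEB6195
s_3 = Round(s_2, k_2) = 0x195431
s_4 = Round(s_3, k_3) = 0x431CDD
s_5 = Round(s_4, k_4) = 0xCDD6C1
s_6 = Round(s_5, k_5) = 0x6C132D
s_7 = Round(s_6, k_6) = 0x32DA75
s_8 = Round(s_7, k_7) = 0xA7531B

0xCDD6C1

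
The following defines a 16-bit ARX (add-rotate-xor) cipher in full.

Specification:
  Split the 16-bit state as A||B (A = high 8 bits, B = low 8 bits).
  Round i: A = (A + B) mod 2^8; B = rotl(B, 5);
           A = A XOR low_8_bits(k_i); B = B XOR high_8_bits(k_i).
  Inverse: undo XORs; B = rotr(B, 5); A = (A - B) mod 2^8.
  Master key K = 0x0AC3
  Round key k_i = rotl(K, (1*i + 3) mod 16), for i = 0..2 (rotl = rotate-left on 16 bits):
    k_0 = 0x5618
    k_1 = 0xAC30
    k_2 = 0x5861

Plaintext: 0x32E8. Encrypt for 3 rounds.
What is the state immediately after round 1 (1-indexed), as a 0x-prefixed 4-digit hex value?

0x024B

s_0 = plaintext = 0x32E8
s_1 = Round(s_0, k_0) = 0x024B
s_2 = Round(s_1, k_1) = 0x7DC5
s_3 = Round(s_2, k_2) = 0x23E0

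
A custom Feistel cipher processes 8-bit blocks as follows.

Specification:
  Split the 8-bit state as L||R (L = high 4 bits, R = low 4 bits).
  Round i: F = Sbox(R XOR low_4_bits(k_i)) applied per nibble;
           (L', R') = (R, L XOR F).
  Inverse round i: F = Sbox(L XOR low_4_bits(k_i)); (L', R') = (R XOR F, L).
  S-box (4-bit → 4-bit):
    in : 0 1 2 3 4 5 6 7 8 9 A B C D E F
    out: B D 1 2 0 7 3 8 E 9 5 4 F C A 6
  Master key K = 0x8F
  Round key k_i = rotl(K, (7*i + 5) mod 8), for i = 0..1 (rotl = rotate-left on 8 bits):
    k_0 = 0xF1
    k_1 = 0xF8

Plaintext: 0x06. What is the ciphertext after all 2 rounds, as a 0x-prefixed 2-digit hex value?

s_0 = plaintext = 0x06
s_1 = Round(s_0, k_0) = 0x68
s_2 = Round(s_1, k_1) = 0x8D

0x8D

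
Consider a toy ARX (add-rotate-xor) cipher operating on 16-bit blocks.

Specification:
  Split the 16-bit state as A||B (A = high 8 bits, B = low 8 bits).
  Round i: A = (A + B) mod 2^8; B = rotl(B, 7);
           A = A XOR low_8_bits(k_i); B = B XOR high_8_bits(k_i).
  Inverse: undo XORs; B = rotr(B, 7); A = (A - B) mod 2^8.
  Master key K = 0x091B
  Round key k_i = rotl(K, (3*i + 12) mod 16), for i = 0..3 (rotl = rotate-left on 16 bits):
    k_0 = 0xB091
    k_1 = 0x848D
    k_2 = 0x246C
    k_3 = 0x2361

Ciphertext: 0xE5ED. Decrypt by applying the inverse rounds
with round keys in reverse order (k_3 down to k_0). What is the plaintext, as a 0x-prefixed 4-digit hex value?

s_0 = ciphertext = 0xE5ED
s_1 = InvRound(s_0, k_3) = 0xE79D
s_2 = InvRound(s_1, k_2) = 0x1873
s_3 = InvRound(s_2, k_1) = 0xA6EF
s_4 = InvRound(s_3, k_0) = 0x79BE

0x79BE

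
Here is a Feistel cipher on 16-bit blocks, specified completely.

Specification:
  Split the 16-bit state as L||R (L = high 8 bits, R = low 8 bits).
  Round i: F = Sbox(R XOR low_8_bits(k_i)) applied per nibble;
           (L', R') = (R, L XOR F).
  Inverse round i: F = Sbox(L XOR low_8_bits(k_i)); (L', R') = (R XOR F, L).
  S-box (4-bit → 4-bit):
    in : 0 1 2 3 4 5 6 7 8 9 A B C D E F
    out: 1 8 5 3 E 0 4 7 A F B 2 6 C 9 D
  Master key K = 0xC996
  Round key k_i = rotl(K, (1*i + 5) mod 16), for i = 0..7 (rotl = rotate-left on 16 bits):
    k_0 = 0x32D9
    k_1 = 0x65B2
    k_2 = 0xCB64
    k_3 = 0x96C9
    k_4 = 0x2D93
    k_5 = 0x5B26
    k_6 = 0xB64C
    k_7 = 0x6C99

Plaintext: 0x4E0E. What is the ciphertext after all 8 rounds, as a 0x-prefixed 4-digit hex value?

0x1297

s_0 = plaintext = 0x4E0E
s_1 = Round(s_0, k_0) = 0x0E89
s_2 = Round(s_1, k_1) = 0x893C
s_3 = Round(s_2, k_2) = 0x3C83
s_4 = Round(s_3, k_3) = 0x83D7
s_5 = Round(s_4, k_4) = 0xD76D
s_6 = Round(s_5, k_5) = 0x6D35
s_7 = Round(s_6, k_6) = 0x3512
s_8 = Round(s_7, k_7) = 0x1297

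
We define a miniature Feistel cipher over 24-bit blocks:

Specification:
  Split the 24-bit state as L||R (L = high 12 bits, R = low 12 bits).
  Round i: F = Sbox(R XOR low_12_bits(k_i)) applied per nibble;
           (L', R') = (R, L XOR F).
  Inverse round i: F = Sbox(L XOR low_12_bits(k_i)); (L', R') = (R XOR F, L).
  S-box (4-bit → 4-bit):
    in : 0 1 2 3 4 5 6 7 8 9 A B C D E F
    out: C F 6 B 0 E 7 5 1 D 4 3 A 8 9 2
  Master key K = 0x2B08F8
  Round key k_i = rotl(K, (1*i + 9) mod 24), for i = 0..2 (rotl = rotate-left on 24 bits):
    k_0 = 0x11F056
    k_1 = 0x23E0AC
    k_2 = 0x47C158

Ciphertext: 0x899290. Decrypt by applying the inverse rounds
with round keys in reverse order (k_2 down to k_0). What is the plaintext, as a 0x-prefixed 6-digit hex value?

0xBCFA42

s_0 = ciphertext = 0x899290
s_1 = InvRound(s_0, k_2) = 0xF3F899
s_2 = InvRound(s_1, k_1) = 0xA42F3F
s_3 = InvRound(s_2, k_0) = 0xBCFA42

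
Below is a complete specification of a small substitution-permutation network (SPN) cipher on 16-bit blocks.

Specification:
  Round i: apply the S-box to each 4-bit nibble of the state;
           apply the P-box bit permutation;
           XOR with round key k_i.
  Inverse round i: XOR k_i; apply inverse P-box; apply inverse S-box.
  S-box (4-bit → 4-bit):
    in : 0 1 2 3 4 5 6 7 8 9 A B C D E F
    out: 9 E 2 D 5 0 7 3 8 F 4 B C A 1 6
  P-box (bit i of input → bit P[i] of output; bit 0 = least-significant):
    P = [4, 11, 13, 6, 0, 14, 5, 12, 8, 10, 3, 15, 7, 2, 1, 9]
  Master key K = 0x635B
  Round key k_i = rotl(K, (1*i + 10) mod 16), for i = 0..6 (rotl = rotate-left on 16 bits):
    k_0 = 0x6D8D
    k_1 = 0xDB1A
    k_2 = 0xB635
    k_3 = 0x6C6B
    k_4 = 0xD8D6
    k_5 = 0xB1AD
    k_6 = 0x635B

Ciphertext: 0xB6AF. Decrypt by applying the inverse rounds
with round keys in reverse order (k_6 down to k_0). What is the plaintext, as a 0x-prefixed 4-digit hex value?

s_0 = ciphertext = 0xB6AF
s_1 = InvRound(s_0, k_6) = 0x7B10
s_2 = InvRound(s_1, k_5) = 0xBC67
s_3 = InvRound(s_2, k_4) = 0xE264
s_4 = InvRound(s_3, k_3) = 0x11E2
s_5 = InvRound(s_4, k_2) = 0x9BE3
s_6 = InvRound(s_5, k_1) = 0xEA60
s_7 = InvRound(s_6, k_0) = 0xB948

0xB948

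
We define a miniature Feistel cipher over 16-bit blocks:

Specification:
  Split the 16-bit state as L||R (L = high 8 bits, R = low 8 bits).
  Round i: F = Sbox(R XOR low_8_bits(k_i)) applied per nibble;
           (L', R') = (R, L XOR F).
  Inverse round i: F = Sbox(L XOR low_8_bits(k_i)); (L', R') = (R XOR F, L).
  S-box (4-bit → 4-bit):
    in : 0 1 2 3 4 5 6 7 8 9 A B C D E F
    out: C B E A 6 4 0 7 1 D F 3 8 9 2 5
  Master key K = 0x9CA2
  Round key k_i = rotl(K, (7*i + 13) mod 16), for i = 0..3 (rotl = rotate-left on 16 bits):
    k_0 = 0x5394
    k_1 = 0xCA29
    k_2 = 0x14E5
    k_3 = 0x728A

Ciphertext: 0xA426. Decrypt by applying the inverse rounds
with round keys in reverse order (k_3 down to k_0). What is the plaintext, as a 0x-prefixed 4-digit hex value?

0x03C4

s_0 = ciphertext = 0xA426
s_1 = InvRound(s_0, k_3) = 0xC4A4
s_2 = InvRound(s_1, k_2) = 0x4FC4
s_3 = InvRound(s_2, k_1) = 0xC44F
s_4 = InvRound(s_3, k_0) = 0x03C4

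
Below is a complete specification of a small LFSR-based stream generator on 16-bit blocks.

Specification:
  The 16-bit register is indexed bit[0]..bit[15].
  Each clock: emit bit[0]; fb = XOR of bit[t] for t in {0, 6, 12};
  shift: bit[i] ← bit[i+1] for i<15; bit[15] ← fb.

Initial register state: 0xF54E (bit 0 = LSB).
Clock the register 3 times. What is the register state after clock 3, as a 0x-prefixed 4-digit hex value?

0x9EA9

reg_0 = 0xF54E
clock 1: out=0, reg = 0x7AA7
clock 2: out=1, reg = 0x3D53
clock 3: out=1, reg = 0x9EA9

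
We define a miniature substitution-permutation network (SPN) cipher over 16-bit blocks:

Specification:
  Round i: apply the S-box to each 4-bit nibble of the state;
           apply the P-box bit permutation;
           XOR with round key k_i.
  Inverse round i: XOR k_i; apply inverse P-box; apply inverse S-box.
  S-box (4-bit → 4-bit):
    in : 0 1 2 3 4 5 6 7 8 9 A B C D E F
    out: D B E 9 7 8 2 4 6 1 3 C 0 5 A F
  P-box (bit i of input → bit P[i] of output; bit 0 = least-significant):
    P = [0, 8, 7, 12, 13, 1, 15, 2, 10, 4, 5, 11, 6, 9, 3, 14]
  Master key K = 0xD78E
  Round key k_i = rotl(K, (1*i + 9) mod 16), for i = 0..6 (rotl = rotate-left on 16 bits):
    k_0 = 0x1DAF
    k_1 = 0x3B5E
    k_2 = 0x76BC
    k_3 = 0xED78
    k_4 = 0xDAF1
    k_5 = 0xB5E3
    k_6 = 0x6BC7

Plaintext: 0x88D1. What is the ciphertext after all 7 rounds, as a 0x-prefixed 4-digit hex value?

0x39D9

s_0 = plaintext = 0x88D1
s_1 = Round(s_0, k_0) = 0xAE96
s_2 = Round(s_1, k_1) = 0x100E
s_3 = Round(s_2, k_2) = 0x89D8
s_4 = Round(s_3, k_3) = 0x4AF0
s_5 = Round(s_4, k_4) = 0x6C2E
s_6 = Round(s_5, k_5) = 0x26E5
s_7 = Round(s_6, k_6) = 0x39D9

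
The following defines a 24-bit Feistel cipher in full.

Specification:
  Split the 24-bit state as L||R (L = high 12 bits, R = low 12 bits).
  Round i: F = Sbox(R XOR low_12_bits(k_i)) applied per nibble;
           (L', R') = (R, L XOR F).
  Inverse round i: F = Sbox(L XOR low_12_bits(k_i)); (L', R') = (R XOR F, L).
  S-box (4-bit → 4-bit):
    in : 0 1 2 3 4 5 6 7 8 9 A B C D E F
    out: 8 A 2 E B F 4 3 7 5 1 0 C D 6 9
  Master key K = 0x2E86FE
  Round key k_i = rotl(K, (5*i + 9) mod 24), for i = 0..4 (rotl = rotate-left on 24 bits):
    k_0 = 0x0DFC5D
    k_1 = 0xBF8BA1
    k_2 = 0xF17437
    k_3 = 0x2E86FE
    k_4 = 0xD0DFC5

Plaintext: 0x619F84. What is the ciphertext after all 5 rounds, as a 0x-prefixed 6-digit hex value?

0xBD2CF9

s_0 = plaintext = 0x619F84
s_1 = Round(s_0, k_0) = 0xF848CC
s_2 = Round(s_1, k_1) = 0x8CC1C9
s_3 = Round(s_2, k_2) = 0x1C975A
s_4 = Round(s_3, k_3) = 0x75ABD2
s_5 = Round(s_4, k_4) = 0xBD2CF9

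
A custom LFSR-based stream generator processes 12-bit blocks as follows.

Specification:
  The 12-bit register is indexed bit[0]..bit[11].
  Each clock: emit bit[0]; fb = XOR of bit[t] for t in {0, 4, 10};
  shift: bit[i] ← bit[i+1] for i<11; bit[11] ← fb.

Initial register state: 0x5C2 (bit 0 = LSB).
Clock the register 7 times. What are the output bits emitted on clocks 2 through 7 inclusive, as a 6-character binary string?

reg_0 = 0x5C2
clock 1: out=0, reg = 0xAE1
clock 2: out=1, reg = 0xD70
clock 3: out=0, reg = 0x6B8
clock 4: out=0, reg = 0x35C
clock 5: out=0, reg = 0x9AE
clock 6: out=0, reg = 0x4D7
clock 7: out=1, reg = 0xA6B

100001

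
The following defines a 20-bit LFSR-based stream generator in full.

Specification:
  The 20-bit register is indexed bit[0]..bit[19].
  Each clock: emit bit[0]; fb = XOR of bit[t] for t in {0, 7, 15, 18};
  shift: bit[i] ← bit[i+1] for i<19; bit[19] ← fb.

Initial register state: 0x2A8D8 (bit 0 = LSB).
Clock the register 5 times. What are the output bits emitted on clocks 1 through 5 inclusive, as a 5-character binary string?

00011

reg_0 = 0x2A8D8
clock 1: out=0, reg = 0x1546C
clock 2: out=0, reg = 0x0AA36
clock 3: out=0, reg = 0x8551B
clock 4: out=1, reg = 0xC2A8D
clock 5: out=1, reg = 0xE1546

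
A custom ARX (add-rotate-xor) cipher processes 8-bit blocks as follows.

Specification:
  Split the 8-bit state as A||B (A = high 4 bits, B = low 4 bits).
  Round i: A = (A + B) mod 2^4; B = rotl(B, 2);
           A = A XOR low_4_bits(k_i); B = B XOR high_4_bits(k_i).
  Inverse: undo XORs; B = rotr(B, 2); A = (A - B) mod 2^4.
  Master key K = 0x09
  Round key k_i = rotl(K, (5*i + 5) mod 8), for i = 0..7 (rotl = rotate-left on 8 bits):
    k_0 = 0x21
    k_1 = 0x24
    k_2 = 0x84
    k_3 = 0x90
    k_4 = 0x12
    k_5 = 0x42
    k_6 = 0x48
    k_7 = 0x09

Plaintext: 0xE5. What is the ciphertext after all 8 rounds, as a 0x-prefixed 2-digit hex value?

0xD5

s_0 = plaintext = 0xE5
s_1 = Round(s_0, k_0) = 0x27
s_2 = Round(s_1, k_1) = 0xDF
s_3 = Round(s_2, k_2) = 0x87
s_4 = Round(s_3, k_3) = 0xF4
s_5 = Round(s_4, k_4) = 0x10
s_6 = Round(s_5, k_5) = 0x34
s_7 = Round(s_6, k_6) = 0xF5
s_8 = Round(s_7, k_7) = 0xD5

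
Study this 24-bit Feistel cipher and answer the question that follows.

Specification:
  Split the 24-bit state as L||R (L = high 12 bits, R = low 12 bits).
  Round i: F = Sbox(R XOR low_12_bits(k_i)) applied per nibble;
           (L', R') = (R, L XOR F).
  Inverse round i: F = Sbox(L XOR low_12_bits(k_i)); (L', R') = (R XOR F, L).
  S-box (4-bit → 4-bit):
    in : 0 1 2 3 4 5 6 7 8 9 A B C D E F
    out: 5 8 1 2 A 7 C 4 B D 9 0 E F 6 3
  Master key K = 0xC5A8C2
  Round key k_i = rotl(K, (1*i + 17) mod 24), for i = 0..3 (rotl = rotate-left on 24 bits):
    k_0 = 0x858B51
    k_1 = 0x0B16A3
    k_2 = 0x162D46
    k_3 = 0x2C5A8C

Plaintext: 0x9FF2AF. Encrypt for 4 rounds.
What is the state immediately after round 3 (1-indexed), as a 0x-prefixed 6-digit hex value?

0x3662DC

s_0 = plaintext = 0x9FF2AF
s_1 = Round(s_0, k_0) = 0x2AF4C9
s_2 = Round(s_1, k_1) = 0x4C9366
s_3 = Round(s_2, k_2) = 0x3662DC
s_4 = Round(s_3, k_3) = 0x2DC813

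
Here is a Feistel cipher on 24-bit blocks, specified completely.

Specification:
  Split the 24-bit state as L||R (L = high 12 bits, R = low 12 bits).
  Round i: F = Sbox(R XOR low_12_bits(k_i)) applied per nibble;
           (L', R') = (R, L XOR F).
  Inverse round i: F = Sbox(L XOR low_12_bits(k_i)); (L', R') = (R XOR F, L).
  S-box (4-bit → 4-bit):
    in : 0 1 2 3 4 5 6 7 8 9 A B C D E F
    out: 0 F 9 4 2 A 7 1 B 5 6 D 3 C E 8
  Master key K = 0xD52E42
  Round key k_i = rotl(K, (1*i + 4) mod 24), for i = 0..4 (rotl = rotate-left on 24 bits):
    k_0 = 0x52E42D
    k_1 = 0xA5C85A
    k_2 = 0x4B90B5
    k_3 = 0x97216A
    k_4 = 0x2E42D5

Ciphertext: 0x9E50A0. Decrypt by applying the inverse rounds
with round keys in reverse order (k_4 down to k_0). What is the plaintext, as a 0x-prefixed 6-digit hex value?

s_0 = ciphertext = 0x9E50A0
s_1 = InvRound(s_0, k_4) = 0xDE09E5
s_2 = InvRound(s_1, k_3) = 0xA53DE0
s_3 = InvRound(s_2, k_2) = 0xB07A53
s_4 = InvRound(s_3, k_1) = 0xEFFB07
s_5 = InvRound(s_4, k_0) = 0xDCEEFF

0xDCEEFF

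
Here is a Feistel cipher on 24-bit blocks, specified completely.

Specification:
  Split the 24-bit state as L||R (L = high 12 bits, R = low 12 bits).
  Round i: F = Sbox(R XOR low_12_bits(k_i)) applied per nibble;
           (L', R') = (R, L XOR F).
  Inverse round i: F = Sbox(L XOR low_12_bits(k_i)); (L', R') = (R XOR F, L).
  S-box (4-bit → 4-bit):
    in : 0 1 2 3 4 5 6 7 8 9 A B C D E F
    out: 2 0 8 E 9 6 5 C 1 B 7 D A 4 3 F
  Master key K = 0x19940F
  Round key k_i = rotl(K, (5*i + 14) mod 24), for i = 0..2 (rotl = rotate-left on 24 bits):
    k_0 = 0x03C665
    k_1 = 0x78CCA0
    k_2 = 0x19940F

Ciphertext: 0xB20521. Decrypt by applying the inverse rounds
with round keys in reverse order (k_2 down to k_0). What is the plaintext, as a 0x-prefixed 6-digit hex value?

0xBFBE03

s_0 = ciphertext = 0xB20521
s_1 = InvRound(s_0, k_2) = 0xAAEB20
s_2 = InvRound(s_1, k_1) = 0xE03AAE
s_3 = InvRound(s_2, k_0) = 0xBFBE03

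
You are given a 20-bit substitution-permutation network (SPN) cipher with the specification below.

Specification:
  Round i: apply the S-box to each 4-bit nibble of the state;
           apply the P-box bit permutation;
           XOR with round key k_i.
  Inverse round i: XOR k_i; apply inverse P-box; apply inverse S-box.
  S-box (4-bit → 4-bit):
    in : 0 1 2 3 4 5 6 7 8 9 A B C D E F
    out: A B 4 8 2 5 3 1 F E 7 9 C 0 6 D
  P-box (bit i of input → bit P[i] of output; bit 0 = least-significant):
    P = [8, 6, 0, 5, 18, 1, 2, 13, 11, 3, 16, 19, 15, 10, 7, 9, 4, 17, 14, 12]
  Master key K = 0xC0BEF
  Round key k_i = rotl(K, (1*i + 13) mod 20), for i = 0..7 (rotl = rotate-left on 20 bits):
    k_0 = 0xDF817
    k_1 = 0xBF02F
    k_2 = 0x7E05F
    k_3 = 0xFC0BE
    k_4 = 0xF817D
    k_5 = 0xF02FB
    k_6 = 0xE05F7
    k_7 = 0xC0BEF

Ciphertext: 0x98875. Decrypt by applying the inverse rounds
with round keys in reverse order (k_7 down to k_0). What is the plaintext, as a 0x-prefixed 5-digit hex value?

0xEBE2D

s_0 = ciphertext = 0x98875
s_1 = InvRound(s_0, k_7) = 0x7FE67
s_2 = InvRound(s_1, k_6) = 0xFFF37
s_3 = InvRound(s_2, k_5) = 0xCA6C6
s_4 = InvRound(s_3, k_4) = 0x69E0F
s_5 = InvRound(s_4, k_3) = 0xF9FDC
s_6 = InvRound(s_5, k_2) = 0xC9B05
s_7 = InvRound(s_6, k_1) = 0xE3A1B
s_8 = InvRound(s_7, k_0) = 0xEBE2D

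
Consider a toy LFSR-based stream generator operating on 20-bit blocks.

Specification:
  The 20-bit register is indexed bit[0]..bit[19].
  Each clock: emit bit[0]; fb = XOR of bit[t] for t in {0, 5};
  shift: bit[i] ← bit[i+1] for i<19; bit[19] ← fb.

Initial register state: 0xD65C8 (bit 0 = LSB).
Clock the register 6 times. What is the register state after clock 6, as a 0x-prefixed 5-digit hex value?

reg_0 = 0xD65C8
clock 1: out=0, reg = 0x6B2E4
clock 2: out=0, reg = 0xB5972
clock 3: out=0, reg = 0xDACB9
clock 4: out=1, reg = 0x6D65C
clock 5: out=0, reg = 0x36B2E
clock 6: out=0, reg = 0x9B597

0x9B597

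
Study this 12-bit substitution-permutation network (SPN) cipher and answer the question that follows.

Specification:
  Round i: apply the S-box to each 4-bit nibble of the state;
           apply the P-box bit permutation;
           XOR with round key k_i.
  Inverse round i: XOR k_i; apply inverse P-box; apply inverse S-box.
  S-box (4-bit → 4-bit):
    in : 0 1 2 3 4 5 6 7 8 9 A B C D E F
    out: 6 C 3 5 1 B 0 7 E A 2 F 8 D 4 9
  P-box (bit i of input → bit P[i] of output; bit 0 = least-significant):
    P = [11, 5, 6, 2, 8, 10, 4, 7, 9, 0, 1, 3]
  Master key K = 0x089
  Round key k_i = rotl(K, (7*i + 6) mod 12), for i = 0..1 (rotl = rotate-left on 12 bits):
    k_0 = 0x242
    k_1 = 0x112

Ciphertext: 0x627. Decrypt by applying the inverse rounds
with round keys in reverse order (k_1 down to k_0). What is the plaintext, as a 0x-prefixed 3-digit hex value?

0x8EA

s_0 = ciphertext = 0x627
s_1 = InvRound(s_0, k_1) = 0x279
s_2 = InvRound(s_1, k_0) = 0x8EA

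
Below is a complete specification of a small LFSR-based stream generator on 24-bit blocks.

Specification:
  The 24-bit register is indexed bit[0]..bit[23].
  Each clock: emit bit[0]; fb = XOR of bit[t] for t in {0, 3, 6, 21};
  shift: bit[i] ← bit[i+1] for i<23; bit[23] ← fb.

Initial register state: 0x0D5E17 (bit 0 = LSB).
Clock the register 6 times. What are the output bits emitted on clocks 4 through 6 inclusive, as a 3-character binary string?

010

reg_0 = 0x0D5E17
clock 1: out=1, reg = 0x86AF0B
clock 2: out=1, reg = 0x435785
clock 3: out=1, reg = 0xA1ABC2
clock 4: out=0, reg = 0x50D5E1
clock 5: out=1, reg = 0x286AF0
clock 6: out=0, reg = 0x143578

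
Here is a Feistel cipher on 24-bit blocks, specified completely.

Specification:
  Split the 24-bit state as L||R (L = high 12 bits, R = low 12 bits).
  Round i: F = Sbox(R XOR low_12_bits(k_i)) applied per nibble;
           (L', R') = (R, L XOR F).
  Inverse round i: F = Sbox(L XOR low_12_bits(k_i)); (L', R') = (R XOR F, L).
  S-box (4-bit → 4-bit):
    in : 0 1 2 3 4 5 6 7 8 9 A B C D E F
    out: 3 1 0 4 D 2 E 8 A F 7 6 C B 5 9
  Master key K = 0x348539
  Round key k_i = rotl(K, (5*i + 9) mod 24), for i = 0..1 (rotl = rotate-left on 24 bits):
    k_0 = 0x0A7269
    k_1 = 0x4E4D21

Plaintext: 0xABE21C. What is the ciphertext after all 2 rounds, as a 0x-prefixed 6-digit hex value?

0x93CF07

s_0 = plaintext = 0xABE21C
s_1 = Round(s_0, k_0) = 0x21C93C
s_2 = Round(s_1, k_1) = 0x93CF07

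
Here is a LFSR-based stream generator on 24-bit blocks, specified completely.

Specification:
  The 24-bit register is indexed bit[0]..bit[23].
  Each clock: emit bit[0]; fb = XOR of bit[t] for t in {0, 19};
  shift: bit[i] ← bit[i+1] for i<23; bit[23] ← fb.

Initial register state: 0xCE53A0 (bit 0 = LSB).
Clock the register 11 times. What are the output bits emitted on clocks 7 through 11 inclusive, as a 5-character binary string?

reg_0 = 0xCE53A0
clock 1: out=0, reg = 0xE729D0
clock 2: out=0, reg = 0x7394E8
clock 3: out=0, reg = 0x39CA74
clock 4: out=0, reg = 0x9CE53A
clock 5: out=0, reg = 0xCE729D
clock 6: out=1, reg = 0x67394E
clock 7: out=0, reg = 0x339CA7
clock 8: out=1, reg = 0x99CE53
clock 9: out=1, reg = 0x4CE729
clock 10: out=1, reg = 0x267394
clock 11: out=0, reg = 0x1339CA

01110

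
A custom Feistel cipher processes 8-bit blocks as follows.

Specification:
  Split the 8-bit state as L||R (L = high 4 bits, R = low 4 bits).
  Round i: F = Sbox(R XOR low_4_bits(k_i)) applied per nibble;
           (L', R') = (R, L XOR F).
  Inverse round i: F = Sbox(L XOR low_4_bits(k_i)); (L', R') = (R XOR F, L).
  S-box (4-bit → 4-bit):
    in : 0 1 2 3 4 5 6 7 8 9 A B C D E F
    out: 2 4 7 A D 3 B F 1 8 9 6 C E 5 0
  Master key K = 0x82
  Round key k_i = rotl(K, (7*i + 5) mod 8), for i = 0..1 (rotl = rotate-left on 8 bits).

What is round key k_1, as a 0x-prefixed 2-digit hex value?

K = 0x82
k_0 = rotl(K, (7*0+5) mod 8) = rotl(K, 5) = 0x50
k_1 = rotl(K, (7*1+5) mod 8) = rotl(K, 4) = 0x28

0x28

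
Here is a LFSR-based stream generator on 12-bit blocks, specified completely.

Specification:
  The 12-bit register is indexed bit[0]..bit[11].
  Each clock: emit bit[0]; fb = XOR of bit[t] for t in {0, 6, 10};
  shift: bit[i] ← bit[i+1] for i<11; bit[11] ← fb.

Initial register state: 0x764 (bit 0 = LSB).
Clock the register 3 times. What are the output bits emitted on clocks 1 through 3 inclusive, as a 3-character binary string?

reg_0 = 0x764
clock 1: out=0, reg = 0x3B2
clock 2: out=0, reg = 0x1D9
clock 3: out=1, reg = 0x0EC

001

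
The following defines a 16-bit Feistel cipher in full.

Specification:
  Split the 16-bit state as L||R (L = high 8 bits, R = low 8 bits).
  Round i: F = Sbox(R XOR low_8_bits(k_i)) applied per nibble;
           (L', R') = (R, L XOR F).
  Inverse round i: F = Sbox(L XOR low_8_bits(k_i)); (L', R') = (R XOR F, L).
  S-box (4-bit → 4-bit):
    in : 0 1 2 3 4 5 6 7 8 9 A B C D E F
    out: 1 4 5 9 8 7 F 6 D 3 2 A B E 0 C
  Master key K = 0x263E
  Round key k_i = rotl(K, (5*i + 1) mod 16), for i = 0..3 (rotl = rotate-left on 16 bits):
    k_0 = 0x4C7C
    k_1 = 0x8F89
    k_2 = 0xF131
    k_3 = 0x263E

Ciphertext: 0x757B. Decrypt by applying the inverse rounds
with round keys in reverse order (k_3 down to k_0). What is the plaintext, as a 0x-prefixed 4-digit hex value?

s_0 = ciphertext = 0x757B
s_1 = InvRound(s_0, k_3) = 0xF175
s_2 = InvRound(s_1, k_2) = 0xC4F1
s_3 = InvRound(s_2, k_1) = 0x7FC4
s_4 = InvRound(s_3, k_0) = 0xDD7F

0xDD7F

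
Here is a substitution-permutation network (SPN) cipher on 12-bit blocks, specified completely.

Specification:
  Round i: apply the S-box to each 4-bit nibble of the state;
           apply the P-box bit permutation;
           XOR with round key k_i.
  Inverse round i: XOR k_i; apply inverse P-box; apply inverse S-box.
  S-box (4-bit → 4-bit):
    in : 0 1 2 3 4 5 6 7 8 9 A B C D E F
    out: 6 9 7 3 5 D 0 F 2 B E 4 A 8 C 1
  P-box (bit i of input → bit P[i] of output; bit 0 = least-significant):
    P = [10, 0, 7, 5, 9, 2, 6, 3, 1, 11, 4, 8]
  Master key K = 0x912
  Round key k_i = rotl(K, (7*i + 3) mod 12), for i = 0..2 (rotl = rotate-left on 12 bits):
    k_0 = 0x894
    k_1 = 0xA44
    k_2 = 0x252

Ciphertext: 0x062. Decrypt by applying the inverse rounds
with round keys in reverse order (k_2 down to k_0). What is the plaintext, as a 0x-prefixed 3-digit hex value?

0xF7F

s_0 = ciphertext = 0x062
s_1 = InvRound(s_0, k_2) = 0xBFD
s_2 = InvRound(s_1, k_1) = 0xEDA
s_3 = InvRound(s_2, k_0) = 0xF7F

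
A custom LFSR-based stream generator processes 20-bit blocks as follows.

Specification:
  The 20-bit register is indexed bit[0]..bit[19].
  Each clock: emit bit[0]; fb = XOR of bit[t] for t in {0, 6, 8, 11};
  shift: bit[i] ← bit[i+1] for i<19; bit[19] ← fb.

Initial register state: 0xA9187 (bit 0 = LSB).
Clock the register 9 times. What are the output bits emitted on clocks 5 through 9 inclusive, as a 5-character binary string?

reg_0 = 0xA9187
clock 1: out=1, reg = 0x548C3
clock 2: out=1, reg = 0xAA461
clock 3: out=1, reg = 0x55230
clock 4: out=0, reg = 0x2A918
clock 5: out=0, reg = 0x1548C
clock 6: out=0, reg = 0x0AA46
clock 7: out=0, reg = 0x05523
clock 8: out=1, reg = 0x02A91
clock 9: out=1, reg = 0x01548

00011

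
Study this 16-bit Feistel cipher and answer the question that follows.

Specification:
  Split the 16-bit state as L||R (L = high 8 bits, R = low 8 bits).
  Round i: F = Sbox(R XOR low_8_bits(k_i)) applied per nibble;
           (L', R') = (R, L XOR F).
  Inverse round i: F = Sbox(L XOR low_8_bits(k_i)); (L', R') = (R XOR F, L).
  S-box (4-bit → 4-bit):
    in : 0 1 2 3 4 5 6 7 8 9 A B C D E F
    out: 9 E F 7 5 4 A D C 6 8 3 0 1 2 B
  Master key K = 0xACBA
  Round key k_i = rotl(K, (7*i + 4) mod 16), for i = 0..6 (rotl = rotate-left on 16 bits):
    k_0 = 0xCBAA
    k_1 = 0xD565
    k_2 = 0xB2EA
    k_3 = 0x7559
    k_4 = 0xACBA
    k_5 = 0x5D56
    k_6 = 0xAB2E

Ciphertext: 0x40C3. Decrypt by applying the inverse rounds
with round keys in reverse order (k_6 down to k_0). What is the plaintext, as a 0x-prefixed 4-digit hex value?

s_0 = ciphertext = 0x40C3
s_1 = InvRound(s_0, k_6) = 0x6140
s_2 = InvRound(s_1, k_5) = 0x3D61
s_3 = InvRound(s_2, k_4) = 0xAC3D
s_4 = InvRound(s_3, k_3) = 0x89AC
s_5 = InvRound(s_4, k_2) = 0x0B89
s_6 = InvRound(s_5, k_1) = 0x2B0B
s_7 = InvRound(s_6, k_0) = 0xC52B

0xC52B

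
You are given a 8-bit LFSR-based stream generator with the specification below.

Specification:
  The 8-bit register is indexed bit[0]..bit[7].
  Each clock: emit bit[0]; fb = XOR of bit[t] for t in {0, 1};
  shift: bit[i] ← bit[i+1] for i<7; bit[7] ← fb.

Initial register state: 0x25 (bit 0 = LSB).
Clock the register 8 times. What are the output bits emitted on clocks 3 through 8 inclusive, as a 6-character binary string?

100100

reg_0 = 0x25
clock 1: out=1, reg = 0x92
clock 2: out=0, reg = 0xC9
clock 3: out=1, reg = 0xE4
clock 4: out=0, reg = 0x72
clock 5: out=0, reg = 0xB9
clock 6: out=1, reg = 0xDC
clock 7: out=0, reg = 0x6E
clock 8: out=0, reg = 0xB7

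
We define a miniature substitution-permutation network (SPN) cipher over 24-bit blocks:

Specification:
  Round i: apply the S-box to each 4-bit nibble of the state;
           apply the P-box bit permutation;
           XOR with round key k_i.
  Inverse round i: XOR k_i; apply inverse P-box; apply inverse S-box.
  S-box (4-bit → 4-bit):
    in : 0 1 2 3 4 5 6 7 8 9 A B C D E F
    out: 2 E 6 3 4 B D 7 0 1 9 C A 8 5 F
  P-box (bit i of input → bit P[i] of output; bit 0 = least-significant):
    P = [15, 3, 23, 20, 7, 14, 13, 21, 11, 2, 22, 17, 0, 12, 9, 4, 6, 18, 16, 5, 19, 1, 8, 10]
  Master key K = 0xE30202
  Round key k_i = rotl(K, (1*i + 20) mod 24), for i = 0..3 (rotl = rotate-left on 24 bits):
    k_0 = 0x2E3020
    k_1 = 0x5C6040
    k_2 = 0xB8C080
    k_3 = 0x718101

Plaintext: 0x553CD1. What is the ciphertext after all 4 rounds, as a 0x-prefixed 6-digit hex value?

0xFD86A6

s_0 = plaintext = 0x553CD1
s_1 = Round(s_0, k_0) = 0x90244F
s_2 = Round(s_1, k_1) = 0x80D248
s_3 = Round(s_2, k_2) = 0xFCE094
s_4 = Round(s_3, k_3) = 0xFD86A6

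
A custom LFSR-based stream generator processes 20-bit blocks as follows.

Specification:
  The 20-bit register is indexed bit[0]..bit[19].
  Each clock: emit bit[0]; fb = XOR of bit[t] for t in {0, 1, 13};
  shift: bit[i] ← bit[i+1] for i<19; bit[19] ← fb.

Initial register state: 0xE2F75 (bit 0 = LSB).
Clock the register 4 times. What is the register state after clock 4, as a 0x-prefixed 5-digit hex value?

0xEE2F7

reg_0 = 0xE2F75
clock 1: out=1, reg = 0x717BA
clock 2: out=0, reg = 0xB8BDD
clock 3: out=1, reg = 0xDC5EE
clock 4: out=0, reg = 0xEE2F7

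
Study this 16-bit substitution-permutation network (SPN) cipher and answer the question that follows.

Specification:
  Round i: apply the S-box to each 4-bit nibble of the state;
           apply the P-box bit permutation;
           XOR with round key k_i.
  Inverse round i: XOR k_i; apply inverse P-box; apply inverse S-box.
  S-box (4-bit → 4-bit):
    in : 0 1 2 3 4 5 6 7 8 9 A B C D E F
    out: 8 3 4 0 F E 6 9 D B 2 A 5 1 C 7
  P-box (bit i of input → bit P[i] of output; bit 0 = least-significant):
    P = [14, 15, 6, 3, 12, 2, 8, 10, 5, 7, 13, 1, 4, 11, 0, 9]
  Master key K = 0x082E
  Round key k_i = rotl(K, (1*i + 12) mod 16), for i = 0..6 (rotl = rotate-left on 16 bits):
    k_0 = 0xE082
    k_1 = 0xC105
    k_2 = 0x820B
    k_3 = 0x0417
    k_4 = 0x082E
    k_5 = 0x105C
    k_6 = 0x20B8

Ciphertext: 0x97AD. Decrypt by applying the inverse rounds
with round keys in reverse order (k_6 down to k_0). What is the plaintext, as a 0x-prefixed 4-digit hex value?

0xE653

s_0 = ciphertext = 0x97AD
s_1 = InvRound(s_0, k_6) = 0x824A
s_2 = InvRound(s_1, k_5) = 0x701A
s_3 = InvRound(s_2, k_4) = 0x1C1D
s_4 = InvRound(s_3, k_3) = 0xA0D0
s_5 = InvRound(s_4, k_2) = 0x853E
s_6 = InvRound(s_5, k_1) = 0xC707
s_7 = InvRound(s_6, k_0) = 0xE653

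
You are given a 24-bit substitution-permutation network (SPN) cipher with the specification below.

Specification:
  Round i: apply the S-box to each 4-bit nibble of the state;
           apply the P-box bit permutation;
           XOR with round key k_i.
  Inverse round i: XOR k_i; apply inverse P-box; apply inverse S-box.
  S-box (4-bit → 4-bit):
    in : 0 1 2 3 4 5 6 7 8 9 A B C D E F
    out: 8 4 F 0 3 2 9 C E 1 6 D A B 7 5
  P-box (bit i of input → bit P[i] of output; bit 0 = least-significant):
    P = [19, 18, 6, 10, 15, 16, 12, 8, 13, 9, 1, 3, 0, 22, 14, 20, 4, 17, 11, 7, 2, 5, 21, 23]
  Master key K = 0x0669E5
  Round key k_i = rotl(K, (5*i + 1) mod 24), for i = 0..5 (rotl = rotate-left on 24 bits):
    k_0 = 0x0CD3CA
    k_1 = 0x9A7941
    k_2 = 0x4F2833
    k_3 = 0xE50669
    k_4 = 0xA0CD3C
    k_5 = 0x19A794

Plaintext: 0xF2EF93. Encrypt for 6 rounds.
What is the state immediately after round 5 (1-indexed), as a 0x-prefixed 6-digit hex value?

s_0 = plaintext = 0xF2EF93
s_1 = Round(s_0, k_0) = 0x6E3B5D
s_2 = Round(s_1, k_1) = 0x15555F
s_3 = Round(s_2, k_2) = 0x242A73
s_4 = Round(s_3, k_3) = 0x17555E
s_5 = Round(s_4, k_4) = 0xCDC7FC
s_6 = Round(s_5, k_5) = 0xCF332E

0xCDC7FC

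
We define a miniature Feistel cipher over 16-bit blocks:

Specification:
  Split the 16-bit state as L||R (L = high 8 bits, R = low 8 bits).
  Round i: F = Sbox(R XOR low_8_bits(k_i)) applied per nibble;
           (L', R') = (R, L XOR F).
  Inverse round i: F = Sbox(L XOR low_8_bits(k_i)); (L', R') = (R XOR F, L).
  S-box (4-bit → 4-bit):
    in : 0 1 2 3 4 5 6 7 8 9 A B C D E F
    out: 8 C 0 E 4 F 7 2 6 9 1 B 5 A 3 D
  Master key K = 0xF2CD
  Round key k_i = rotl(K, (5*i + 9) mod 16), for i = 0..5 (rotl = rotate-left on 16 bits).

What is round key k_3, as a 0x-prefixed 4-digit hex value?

K = 0xF2CD
k_0 = rotl(K, (5*0+9) mod 16) = rotl(K, 9) = 0x9BE5
k_1 = rotl(K, (5*1+9) mod 16) = rotl(K, 14) = 0x7CB3
k_2 = rotl(K, (5*2+9) mod 16) = rotl(K, 3) = 0x966F
k_3 = rotl(K, (5*3+9) mod 16) = rotl(K, 8) = 0xCDF2

0xCDF2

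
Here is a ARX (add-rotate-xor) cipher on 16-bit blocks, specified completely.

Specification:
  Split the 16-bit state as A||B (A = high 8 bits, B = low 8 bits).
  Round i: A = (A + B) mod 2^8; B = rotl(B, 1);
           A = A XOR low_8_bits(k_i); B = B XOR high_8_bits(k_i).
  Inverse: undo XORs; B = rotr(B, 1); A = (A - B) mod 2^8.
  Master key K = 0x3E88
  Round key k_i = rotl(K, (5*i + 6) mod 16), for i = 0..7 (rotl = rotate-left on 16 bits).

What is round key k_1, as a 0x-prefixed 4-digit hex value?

0x41F4

K = 0x3E88
k_0 = rotl(K, (5*0+6) mod 16) = rotl(K, 6) = 0xA20F
k_1 = rotl(K, (5*1+6) mod 16) = rotl(K, 11) = 0x41F4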